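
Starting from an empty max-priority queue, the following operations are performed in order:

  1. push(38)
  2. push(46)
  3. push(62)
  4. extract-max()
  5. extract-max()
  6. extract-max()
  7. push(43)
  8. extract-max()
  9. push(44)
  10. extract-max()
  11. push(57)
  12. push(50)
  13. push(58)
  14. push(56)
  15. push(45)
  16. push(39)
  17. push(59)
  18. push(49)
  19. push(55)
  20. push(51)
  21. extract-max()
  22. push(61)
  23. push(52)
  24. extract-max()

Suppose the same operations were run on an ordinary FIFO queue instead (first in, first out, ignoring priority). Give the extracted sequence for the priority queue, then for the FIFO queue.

insert 38 → {38}
insert 46 → {46, 38}
insert 62 → {62, 46, 38}
extract-max → 62; now {46, 38}
extract-max → 46; now {38}
extract-max → 38; now {}
insert 43 → {43}
extract-max → 43; now {}
insert 44 → {44}
extract-max → 44; now {}
insert 57 → {57}
insert 50 → {57, 50}
insert 58 → {58, 57, 50}
insert 56 → {58, 57, 56, 50}
insert 45 → {58, 57, 56, 50, 45}
insert 39 → {58, 57, 56, 50, 45, 39}
insert 59 → {59, 58, 57, 56, 50, 45, 39}
insert 49 → {59, 58, 57, 56, 50, 49, 45, 39}
insert 55 → {59, 58, 57, 56, 55, 50, 49, 45, 39}
insert 51 → {59, 58, 57, 56, 55, 51, 50, 49, 45, 39}
extract-max → 59; now {58, 57, 56, 55, 51, 50, 49, 45, 39}
insert 61 → {61, 58, 57, 56, 55, 51, 50, 49, 45, 39}
insert 52 → {61, 58, 57, 56, 55, 52, 51, 50, 49, 45, 39}
extract-max → 61; now {58, 57, 56, 55, 52, 51, 50, 49, 45, 39}

priority queue: 62 → 46 → 38 → 43 → 44 → 59 → 61; FIFO queue: [38, 46, 62, 43, 44, 57, 50]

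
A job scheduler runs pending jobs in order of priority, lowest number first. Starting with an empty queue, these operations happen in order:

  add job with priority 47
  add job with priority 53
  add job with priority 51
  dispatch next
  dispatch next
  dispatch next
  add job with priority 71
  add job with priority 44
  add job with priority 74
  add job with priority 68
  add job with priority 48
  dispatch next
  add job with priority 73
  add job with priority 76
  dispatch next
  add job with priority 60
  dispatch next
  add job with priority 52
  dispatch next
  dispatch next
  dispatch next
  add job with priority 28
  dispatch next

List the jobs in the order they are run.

47 → 51 → 53 → 44 → 48 → 60 → 52 → 68 → 71 → 28

insert 47 → {47}
insert 53 → {47, 53}
insert 51 → {47, 51, 53}
dispatch next → 47; now {51, 53}
dispatch next → 51; now {53}
dispatch next → 53; now {}
insert 71 → {71}
insert 44 → {44, 71}
insert 74 → {44, 71, 74}
insert 68 → {44, 68, 71, 74}
insert 48 → {44, 48, 68, 71, 74}
dispatch next → 44; now {48, 68, 71, 74}
insert 73 → {48, 68, 71, 73, 74}
insert 76 → {48, 68, 71, 73, 74, 76}
dispatch next → 48; now {68, 71, 73, 74, 76}
insert 60 → {60, 68, 71, 73, 74, 76}
dispatch next → 60; now {68, 71, 73, 74, 76}
insert 52 → {52, 68, 71, 73, 74, 76}
dispatch next → 52; now {68, 71, 73, 74, 76}
dispatch next → 68; now {71, 73, 74, 76}
dispatch next → 71; now {73, 74, 76}
insert 28 → {28, 73, 74, 76}
dispatch next → 28; now {73, 74, 76}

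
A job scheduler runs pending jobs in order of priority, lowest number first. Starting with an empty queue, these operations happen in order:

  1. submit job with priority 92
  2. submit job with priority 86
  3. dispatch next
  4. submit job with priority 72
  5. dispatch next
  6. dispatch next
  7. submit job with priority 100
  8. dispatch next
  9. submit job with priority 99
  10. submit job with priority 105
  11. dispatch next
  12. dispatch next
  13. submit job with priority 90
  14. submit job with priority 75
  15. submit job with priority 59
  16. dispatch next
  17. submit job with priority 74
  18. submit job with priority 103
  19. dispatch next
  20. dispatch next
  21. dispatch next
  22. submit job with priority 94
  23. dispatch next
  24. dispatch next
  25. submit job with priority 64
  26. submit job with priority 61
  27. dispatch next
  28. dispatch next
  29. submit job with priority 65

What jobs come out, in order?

86, 72, 92, 100, 99, 105, 59, 74, 75, 90, 94, 103, 61, 64

insert 92 → {92}
insert 86 → {86, 92}
dispatch next → 86; now {92}
insert 72 → {72, 92}
dispatch next → 72; now {92}
dispatch next → 92; now {}
insert 100 → {100}
dispatch next → 100; now {}
insert 99 → {99}
insert 105 → {99, 105}
dispatch next → 99; now {105}
dispatch next → 105; now {}
insert 90 → {90}
insert 75 → {75, 90}
insert 59 → {59, 75, 90}
dispatch next → 59; now {75, 90}
insert 74 → {74, 75, 90}
insert 103 → {74, 75, 90, 103}
dispatch next → 74; now {75, 90, 103}
dispatch next → 75; now {90, 103}
dispatch next → 90; now {103}
insert 94 → {94, 103}
dispatch next → 94; now {103}
dispatch next → 103; now {}
insert 64 → {64}
insert 61 → {61, 64}
dispatch next → 61; now {64}
dispatch next → 64; now {}
insert 65 → {65}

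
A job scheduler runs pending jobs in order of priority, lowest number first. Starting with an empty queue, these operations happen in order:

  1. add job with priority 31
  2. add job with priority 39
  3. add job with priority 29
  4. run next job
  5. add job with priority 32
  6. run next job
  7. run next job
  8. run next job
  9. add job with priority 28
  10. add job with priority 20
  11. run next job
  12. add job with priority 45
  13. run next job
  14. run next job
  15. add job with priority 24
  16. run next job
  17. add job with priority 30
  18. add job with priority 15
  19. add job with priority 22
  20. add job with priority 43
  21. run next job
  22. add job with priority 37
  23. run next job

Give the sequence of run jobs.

insert 31 → {31}
insert 39 → {31, 39}
insert 29 → {29, 31, 39}
run next job → 29; now {31, 39}
insert 32 → {31, 32, 39}
run next job → 31; now {32, 39}
run next job → 32; now {39}
run next job → 39; now {}
insert 28 → {28}
insert 20 → {20, 28}
run next job → 20; now {28}
insert 45 → {28, 45}
run next job → 28; now {45}
run next job → 45; now {}
insert 24 → {24}
run next job → 24; now {}
insert 30 → {30}
insert 15 → {15, 30}
insert 22 → {15, 22, 30}
insert 43 → {15, 22, 30, 43}
run next job → 15; now {22, 30, 43}
insert 37 → {22, 30, 37, 43}
run next job → 22; now {30, 37, 43}

[29, 31, 32, 39, 20, 28, 45, 24, 15, 22]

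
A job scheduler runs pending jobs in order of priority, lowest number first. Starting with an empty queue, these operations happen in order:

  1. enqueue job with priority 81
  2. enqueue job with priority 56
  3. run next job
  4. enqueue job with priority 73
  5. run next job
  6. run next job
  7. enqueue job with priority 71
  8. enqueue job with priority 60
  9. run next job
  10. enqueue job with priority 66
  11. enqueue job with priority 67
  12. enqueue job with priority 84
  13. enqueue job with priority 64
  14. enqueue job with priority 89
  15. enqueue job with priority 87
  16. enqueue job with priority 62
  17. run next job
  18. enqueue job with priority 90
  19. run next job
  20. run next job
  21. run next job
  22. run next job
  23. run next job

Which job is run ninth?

71

insert 81 → {81}
insert 56 → {56, 81}
run next job → 56; now {81}
insert 73 → {73, 81}
run next job → 73; now {81}
run next job → 81; now {}
insert 71 → {71}
insert 60 → {60, 71}
run next job → 60; now {71}
insert 66 → {66, 71}
insert 67 → {66, 67, 71}
insert 84 → {66, 67, 71, 84}
insert 64 → {64, 66, 67, 71, 84}
insert 89 → {64, 66, 67, 71, 84, 89}
insert 87 → {64, 66, 67, 71, 84, 87, 89}
insert 62 → {62, 64, 66, 67, 71, 84, 87, 89}
run next job → 62; now {64, 66, 67, 71, 84, 87, 89}
insert 90 → {64, 66, 67, 71, 84, 87, 89, 90}
run next job → 64; now {66, 67, 71, 84, 87, 89, 90}
run next job → 66; now {67, 71, 84, 87, 89, 90}
run next job → 67; now {71, 84, 87, 89, 90}
run next job → 71; now {84, 87, 89, 90}
run next job → 84; now {87, 89, 90}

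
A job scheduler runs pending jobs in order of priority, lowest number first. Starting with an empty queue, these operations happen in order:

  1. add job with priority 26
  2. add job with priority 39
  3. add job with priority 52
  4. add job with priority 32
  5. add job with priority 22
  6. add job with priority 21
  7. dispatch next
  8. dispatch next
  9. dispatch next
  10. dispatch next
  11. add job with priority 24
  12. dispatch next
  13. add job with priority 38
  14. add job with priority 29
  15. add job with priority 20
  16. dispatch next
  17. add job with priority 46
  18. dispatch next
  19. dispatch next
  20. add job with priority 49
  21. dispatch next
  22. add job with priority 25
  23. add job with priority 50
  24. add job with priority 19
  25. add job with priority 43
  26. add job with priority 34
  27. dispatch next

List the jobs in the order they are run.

[21, 22, 26, 32, 24, 20, 29, 38, 39, 19]

insert 26 → {26}
insert 39 → {26, 39}
insert 52 → {26, 39, 52}
insert 32 → {26, 32, 39, 52}
insert 22 → {22, 26, 32, 39, 52}
insert 21 → {21, 22, 26, 32, 39, 52}
dispatch next → 21; now {22, 26, 32, 39, 52}
dispatch next → 22; now {26, 32, 39, 52}
dispatch next → 26; now {32, 39, 52}
dispatch next → 32; now {39, 52}
insert 24 → {24, 39, 52}
dispatch next → 24; now {39, 52}
insert 38 → {38, 39, 52}
insert 29 → {29, 38, 39, 52}
insert 20 → {20, 29, 38, 39, 52}
dispatch next → 20; now {29, 38, 39, 52}
insert 46 → {29, 38, 39, 46, 52}
dispatch next → 29; now {38, 39, 46, 52}
dispatch next → 38; now {39, 46, 52}
insert 49 → {39, 46, 49, 52}
dispatch next → 39; now {46, 49, 52}
insert 25 → {25, 46, 49, 52}
insert 50 → {25, 46, 49, 50, 52}
insert 19 → {19, 25, 46, 49, 50, 52}
insert 43 → {19, 25, 43, 46, 49, 50, 52}
insert 34 → {19, 25, 34, 43, 46, 49, 50, 52}
dispatch next → 19; now {25, 34, 43, 46, 49, 50, 52}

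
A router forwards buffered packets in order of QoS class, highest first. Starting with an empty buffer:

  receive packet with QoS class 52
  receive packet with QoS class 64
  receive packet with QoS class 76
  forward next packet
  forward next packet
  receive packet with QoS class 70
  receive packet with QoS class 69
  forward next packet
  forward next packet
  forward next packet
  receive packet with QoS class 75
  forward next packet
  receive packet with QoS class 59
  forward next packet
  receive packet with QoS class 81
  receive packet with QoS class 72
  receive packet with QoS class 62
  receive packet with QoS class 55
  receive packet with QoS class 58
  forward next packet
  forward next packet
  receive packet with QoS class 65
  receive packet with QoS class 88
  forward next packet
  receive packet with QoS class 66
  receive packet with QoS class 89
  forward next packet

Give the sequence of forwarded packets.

insert 52 → {52}
insert 64 → {64, 52}
insert 76 → {76, 64, 52}
forward next packet → 76; now {64, 52}
forward next packet → 64; now {52}
insert 70 → {70, 52}
insert 69 → {70, 69, 52}
forward next packet → 70; now {69, 52}
forward next packet → 69; now {52}
forward next packet → 52; now {}
insert 75 → {75}
forward next packet → 75; now {}
insert 59 → {59}
forward next packet → 59; now {}
insert 81 → {81}
insert 72 → {81, 72}
insert 62 → {81, 72, 62}
insert 55 → {81, 72, 62, 55}
insert 58 → {81, 72, 62, 58, 55}
forward next packet → 81; now {72, 62, 58, 55}
forward next packet → 72; now {62, 58, 55}
insert 65 → {65, 62, 58, 55}
insert 88 → {88, 65, 62, 58, 55}
forward next packet → 88; now {65, 62, 58, 55}
insert 66 → {66, 65, 62, 58, 55}
insert 89 → {89, 66, 65, 62, 58, 55}
forward next packet → 89; now {66, 65, 62, 58, 55}

76, 64, 70, 69, 52, 75, 59, 81, 72, 88, 89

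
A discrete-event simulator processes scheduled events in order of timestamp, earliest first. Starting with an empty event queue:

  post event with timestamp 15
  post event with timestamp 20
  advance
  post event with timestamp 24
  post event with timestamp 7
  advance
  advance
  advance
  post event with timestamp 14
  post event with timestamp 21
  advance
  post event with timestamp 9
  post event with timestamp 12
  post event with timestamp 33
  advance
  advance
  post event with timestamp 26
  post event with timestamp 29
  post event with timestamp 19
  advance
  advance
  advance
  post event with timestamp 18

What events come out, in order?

insert 15 → {15}
insert 20 → {15, 20}
advance → 15; now {20}
insert 24 → {20, 24}
insert 7 → {7, 20, 24}
advance → 7; now {20, 24}
advance → 20; now {24}
advance → 24; now {}
insert 14 → {14}
insert 21 → {14, 21}
advance → 14; now {21}
insert 9 → {9, 21}
insert 12 → {9, 12, 21}
insert 33 → {9, 12, 21, 33}
advance → 9; now {12, 21, 33}
advance → 12; now {21, 33}
insert 26 → {21, 26, 33}
insert 29 → {21, 26, 29, 33}
insert 19 → {19, 21, 26, 29, 33}
advance → 19; now {21, 26, 29, 33}
advance → 21; now {26, 29, 33}
advance → 26; now {29, 33}
insert 18 → {18, 29, 33}

[15, 7, 20, 24, 14, 9, 12, 19, 21, 26]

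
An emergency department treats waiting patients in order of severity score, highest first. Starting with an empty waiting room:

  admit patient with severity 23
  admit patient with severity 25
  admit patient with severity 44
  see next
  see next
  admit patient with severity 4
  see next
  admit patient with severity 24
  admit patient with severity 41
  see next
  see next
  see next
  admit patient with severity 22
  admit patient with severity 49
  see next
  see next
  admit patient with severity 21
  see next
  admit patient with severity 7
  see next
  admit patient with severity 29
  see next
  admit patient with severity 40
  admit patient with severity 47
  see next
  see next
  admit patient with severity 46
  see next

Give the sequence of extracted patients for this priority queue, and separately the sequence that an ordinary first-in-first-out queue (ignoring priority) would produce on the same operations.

priority queue: 44, 25, 23, 41, 24, 4, 49, 22, 21, 7, 29, 47, 40, 46; FIFO queue: 23, 25, 44, 4, 24, 41, 22, 49, 21, 7, 29, 40, 47, 46

insert 23 → {23}
insert 25 → {25, 23}
insert 44 → {44, 25, 23}
see next → 44; now {25, 23}
see next → 25; now {23}
insert 4 → {23, 4}
see next → 23; now {4}
insert 24 → {24, 4}
insert 41 → {41, 24, 4}
see next → 41; now {24, 4}
see next → 24; now {4}
see next → 4; now {}
insert 22 → {22}
insert 49 → {49, 22}
see next → 49; now {22}
see next → 22; now {}
insert 21 → {21}
see next → 21; now {}
insert 7 → {7}
see next → 7; now {}
insert 29 → {29}
see next → 29; now {}
insert 40 → {40}
insert 47 → {47, 40}
see next → 47; now {40}
see next → 40; now {}
insert 46 → {46}
see next → 46; now {}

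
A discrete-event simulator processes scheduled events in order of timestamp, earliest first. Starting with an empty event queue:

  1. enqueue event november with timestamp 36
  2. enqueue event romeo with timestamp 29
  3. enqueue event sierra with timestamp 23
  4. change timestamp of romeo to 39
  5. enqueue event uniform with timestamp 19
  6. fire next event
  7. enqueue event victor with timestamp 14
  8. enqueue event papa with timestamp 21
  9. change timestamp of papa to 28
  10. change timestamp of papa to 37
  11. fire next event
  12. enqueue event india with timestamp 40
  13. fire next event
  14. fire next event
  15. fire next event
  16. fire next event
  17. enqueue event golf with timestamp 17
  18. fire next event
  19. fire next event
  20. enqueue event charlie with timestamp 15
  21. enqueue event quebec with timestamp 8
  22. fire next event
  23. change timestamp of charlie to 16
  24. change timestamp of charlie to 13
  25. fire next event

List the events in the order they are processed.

add november (timestamp 36) → {november:36}
add romeo (timestamp 29) → {romeo:29, november:36}
add sierra (timestamp 23) → {sierra:23, romeo:29, november:36}
update romeo to timestamp 39 → {sierra:23, november:36, romeo:39}
add uniform (timestamp 19) → {uniform:19, sierra:23, november:36, romeo:39}
fire next event → uniform; now {sierra:23, november:36, romeo:39}
add victor (timestamp 14) → {victor:14, sierra:23, november:36, romeo:39}
add papa (timestamp 21) → {victor:14, papa:21, sierra:23, november:36, romeo:39}
update papa to timestamp 28 → {victor:14, sierra:23, papa:28, november:36, romeo:39}
update papa to timestamp 37 → {victor:14, sierra:23, november:36, papa:37, romeo:39}
fire next event → victor; now {sierra:23, november:36, papa:37, romeo:39}
add india (timestamp 40) → {sierra:23, november:36, papa:37, romeo:39, india:40}
fire next event → sierra; now {november:36, papa:37, romeo:39, india:40}
fire next event → november; now {papa:37, romeo:39, india:40}
fire next event → papa; now {romeo:39, india:40}
fire next event → romeo; now {india:40}
add golf (timestamp 17) → {golf:17, india:40}
fire next event → golf; now {india:40}
fire next event → india; now {}
add charlie (timestamp 15) → {charlie:15}
add quebec (timestamp 8) → {quebec:8, charlie:15}
fire next event → quebec; now {charlie:15}
update charlie to timestamp 16 → {charlie:16}
update charlie to timestamp 13 → {charlie:13}
fire next event → charlie; now {}

[uniform, victor, sierra, november, papa, romeo, golf, india, quebec, charlie]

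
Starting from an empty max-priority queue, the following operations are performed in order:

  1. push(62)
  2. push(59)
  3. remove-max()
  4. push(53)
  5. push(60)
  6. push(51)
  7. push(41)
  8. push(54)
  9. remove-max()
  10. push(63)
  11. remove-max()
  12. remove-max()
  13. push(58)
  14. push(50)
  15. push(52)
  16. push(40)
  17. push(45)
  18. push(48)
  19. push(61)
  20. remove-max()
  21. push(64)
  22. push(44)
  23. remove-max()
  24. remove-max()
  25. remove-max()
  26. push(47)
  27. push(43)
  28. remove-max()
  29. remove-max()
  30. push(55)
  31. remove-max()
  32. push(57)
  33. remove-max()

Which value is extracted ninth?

53

insert 62 → {62}
insert 59 → {62, 59}
remove-max → 62; now {59}
insert 53 → {59, 53}
insert 60 → {60, 59, 53}
insert 51 → {60, 59, 53, 51}
insert 41 → {60, 59, 53, 51, 41}
insert 54 → {60, 59, 54, 53, 51, 41}
remove-max → 60; now {59, 54, 53, 51, 41}
insert 63 → {63, 59, 54, 53, 51, 41}
remove-max → 63; now {59, 54, 53, 51, 41}
remove-max → 59; now {54, 53, 51, 41}
insert 58 → {58, 54, 53, 51, 41}
insert 50 → {58, 54, 53, 51, 50, 41}
insert 52 → {58, 54, 53, 52, 51, 50, 41}
insert 40 → {58, 54, 53, 52, 51, 50, 41, 40}
insert 45 → {58, 54, 53, 52, 51, 50, 45, 41, 40}
insert 48 → {58, 54, 53, 52, 51, 50, 48, 45, 41, 40}
insert 61 → {61, 58, 54, 53, 52, 51, 50, 48, 45, 41, 40}
remove-max → 61; now {58, 54, 53, 52, 51, 50, 48, 45, 41, 40}
insert 64 → {64, 58, 54, 53, 52, 51, 50, 48, 45, 41, 40}
insert 44 → {64, 58, 54, 53, 52, 51, 50, 48, 45, 44, 41, 40}
remove-max → 64; now {58, 54, 53, 52, 51, 50, 48, 45, 44, 41, 40}
remove-max → 58; now {54, 53, 52, 51, 50, 48, 45, 44, 41, 40}
remove-max → 54; now {53, 52, 51, 50, 48, 45, 44, 41, 40}
insert 47 → {53, 52, 51, 50, 48, 47, 45, 44, 41, 40}
insert 43 → {53, 52, 51, 50, 48, 47, 45, 44, 43, 41, 40}
remove-max → 53; now {52, 51, 50, 48, 47, 45, 44, 43, 41, 40}
remove-max → 52; now {51, 50, 48, 47, 45, 44, 43, 41, 40}
insert 55 → {55, 51, 50, 48, 47, 45, 44, 43, 41, 40}
remove-max → 55; now {51, 50, 48, 47, 45, 44, 43, 41, 40}
insert 57 → {57, 51, 50, 48, 47, 45, 44, 43, 41, 40}
remove-max → 57; now {51, 50, 48, 47, 45, 44, 43, 41, 40}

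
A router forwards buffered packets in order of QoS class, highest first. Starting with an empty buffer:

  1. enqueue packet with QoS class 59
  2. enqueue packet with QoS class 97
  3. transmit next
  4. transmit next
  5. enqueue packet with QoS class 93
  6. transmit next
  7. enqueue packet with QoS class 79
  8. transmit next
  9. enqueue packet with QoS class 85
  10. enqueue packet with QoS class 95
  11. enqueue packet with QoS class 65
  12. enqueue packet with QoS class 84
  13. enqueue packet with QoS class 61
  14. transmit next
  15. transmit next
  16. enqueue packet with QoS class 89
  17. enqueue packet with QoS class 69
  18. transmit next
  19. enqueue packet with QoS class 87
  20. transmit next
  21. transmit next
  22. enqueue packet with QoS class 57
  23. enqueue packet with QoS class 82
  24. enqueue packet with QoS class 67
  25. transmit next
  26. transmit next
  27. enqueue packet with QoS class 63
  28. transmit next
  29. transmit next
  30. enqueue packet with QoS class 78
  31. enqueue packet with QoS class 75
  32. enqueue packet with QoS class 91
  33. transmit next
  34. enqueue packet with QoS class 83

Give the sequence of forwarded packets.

97, 59, 93, 79, 95, 85, 89, 87, 84, 82, 69, 67, 65, 91

insert 59 → {59}
insert 97 → {97, 59}
transmit next → 97; now {59}
transmit next → 59; now {}
insert 93 → {93}
transmit next → 93; now {}
insert 79 → {79}
transmit next → 79; now {}
insert 85 → {85}
insert 95 → {95, 85}
insert 65 → {95, 85, 65}
insert 84 → {95, 85, 84, 65}
insert 61 → {95, 85, 84, 65, 61}
transmit next → 95; now {85, 84, 65, 61}
transmit next → 85; now {84, 65, 61}
insert 89 → {89, 84, 65, 61}
insert 69 → {89, 84, 69, 65, 61}
transmit next → 89; now {84, 69, 65, 61}
insert 87 → {87, 84, 69, 65, 61}
transmit next → 87; now {84, 69, 65, 61}
transmit next → 84; now {69, 65, 61}
insert 57 → {69, 65, 61, 57}
insert 82 → {82, 69, 65, 61, 57}
insert 67 → {82, 69, 67, 65, 61, 57}
transmit next → 82; now {69, 67, 65, 61, 57}
transmit next → 69; now {67, 65, 61, 57}
insert 63 → {67, 65, 63, 61, 57}
transmit next → 67; now {65, 63, 61, 57}
transmit next → 65; now {63, 61, 57}
insert 78 → {78, 63, 61, 57}
insert 75 → {78, 75, 63, 61, 57}
insert 91 → {91, 78, 75, 63, 61, 57}
transmit next → 91; now {78, 75, 63, 61, 57}
insert 83 → {83, 78, 75, 63, 61, 57}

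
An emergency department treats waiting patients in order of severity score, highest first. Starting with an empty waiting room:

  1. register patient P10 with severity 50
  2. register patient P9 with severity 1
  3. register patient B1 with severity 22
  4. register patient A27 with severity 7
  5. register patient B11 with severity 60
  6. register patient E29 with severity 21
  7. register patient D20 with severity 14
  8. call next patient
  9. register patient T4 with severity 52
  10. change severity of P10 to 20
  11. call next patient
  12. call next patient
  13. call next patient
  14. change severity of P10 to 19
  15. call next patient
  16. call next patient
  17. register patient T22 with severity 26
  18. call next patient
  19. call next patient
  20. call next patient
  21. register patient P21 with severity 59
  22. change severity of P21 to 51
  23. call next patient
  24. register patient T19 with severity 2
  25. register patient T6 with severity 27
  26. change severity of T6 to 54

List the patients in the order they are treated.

[B11, T4, B1, E29, P10, D20, T22, A27, P9, P21]

add P10 (severity 50) → {P10:50}
add P9 (severity 1) → {P10:50, P9:1}
add B1 (severity 22) → {P10:50, B1:22, P9:1}
add A27 (severity 7) → {P10:50, B1:22, A27:7, P9:1}
add B11 (severity 60) → {B11:60, P10:50, B1:22, A27:7, P9:1}
add E29 (severity 21) → {B11:60, P10:50, B1:22, E29:21, A27:7, P9:1}
add D20 (severity 14) → {B11:60, P10:50, B1:22, E29:21, D20:14, A27:7, P9:1}
call next patient → B11; now {P10:50, B1:22, E29:21, D20:14, A27:7, P9:1}
add T4 (severity 52) → {T4:52, P10:50, B1:22, E29:21, D20:14, A27:7, P9:1}
update P10 to severity 20 → {T4:52, B1:22, E29:21, P10:20, D20:14, A27:7, P9:1}
call next patient → T4; now {B1:22, E29:21, P10:20, D20:14, A27:7, P9:1}
call next patient → B1; now {E29:21, P10:20, D20:14, A27:7, P9:1}
call next patient → E29; now {P10:20, D20:14, A27:7, P9:1}
update P10 to severity 19 → {P10:19, D20:14, A27:7, P9:1}
call next patient → P10; now {D20:14, A27:7, P9:1}
call next patient → D20; now {A27:7, P9:1}
add T22 (severity 26) → {T22:26, A27:7, P9:1}
call next patient → T22; now {A27:7, P9:1}
call next patient → A27; now {P9:1}
call next patient → P9; now {}
add P21 (severity 59) → {P21:59}
update P21 to severity 51 → {P21:51}
call next patient → P21; now {}
add T19 (severity 2) → {T19:2}
add T6 (severity 27) → {T6:27, T19:2}
update T6 to severity 54 → {T6:54, T19:2}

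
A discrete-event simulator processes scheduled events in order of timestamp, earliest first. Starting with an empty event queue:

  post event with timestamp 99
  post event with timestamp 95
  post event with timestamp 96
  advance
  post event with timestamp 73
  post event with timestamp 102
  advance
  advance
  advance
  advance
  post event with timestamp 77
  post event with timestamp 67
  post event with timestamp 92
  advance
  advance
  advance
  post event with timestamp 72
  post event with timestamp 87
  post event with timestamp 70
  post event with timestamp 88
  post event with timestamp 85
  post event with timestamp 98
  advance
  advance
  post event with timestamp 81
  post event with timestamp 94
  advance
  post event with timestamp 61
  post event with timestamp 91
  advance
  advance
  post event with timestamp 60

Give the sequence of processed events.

insert 99 → {99}
insert 95 → {95, 99}
insert 96 → {95, 96, 99}
advance → 95; now {96, 99}
insert 73 → {73, 96, 99}
insert 102 → {73, 96, 99, 102}
advance → 73; now {96, 99, 102}
advance → 96; now {99, 102}
advance → 99; now {102}
advance → 102; now {}
insert 77 → {77}
insert 67 → {67, 77}
insert 92 → {67, 77, 92}
advance → 67; now {77, 92}
advance → 77; now {92}
advance → 92; now {}
insert 72 → {72}
insert 87 → {72, 87}
insert 70 → {70, 72, 87}
insert 88 → {70, 72, 87, 88}
insert 85 → {70, 72, 85, 87, 88}
insert 98 → {70, 72, 85, 87, 88, 98}
advance → 70; now {72, 85, 87, 88, 98}
advance → 72; now {85, 87, 88, 98}
insert 81 → {81, 85, 87, 88, 98}
insert 94 → {81, 85, 87, 88, 94, 98}
advance → 81; now {85, 87, 88, 94, 98}
insert 61 → {61, 85, 87, 88, 94, 98}
insert 91 → {61, 85, 87, 88, 91, 94, 98}
advance → 61; now {85, 87, 88, 91, 94, 98}
advance → 85; now {87, 88, 91, 94, 98}
insert 60 → {60, 87, 88, 91, 94, 98}

95, 73, 96, 99, 102, 67, 77, 92, 70, 72, 81, 61, 85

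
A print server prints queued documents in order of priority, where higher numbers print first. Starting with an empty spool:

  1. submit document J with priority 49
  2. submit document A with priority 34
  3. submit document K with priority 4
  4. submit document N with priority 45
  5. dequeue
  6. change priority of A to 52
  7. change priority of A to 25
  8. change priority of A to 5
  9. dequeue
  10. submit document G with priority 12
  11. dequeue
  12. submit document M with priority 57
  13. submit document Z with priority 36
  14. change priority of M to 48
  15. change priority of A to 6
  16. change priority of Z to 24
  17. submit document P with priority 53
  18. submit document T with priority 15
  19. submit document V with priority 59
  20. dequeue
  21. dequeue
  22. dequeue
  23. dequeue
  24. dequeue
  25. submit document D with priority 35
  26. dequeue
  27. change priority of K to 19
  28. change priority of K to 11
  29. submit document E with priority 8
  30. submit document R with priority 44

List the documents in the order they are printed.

add J (priority 49) → {J:49}
add A (priority 34) → {J:49, A:34}
add K (priority 4) → {J:49, A:34, K:4}
add N (priority 45) → {J:49, N:45, A:34, K:4}
dequeue → J; now {N:45, A:34, K:4}
update A to priority 52 → {A:52, N:45, K:4}
update A to priority 25 → {N:45, A:25, K:4}
update A to priority 5 → {N:45, A:5, K:4}
dequeue → N; now {A:5, K:4}
add G (priority 12) → {G:12, A:5, K:4}
dequeue → G; now {A:5, K:4}
add M (priority 57) → {M:57, A:5, K:4}
add Z (priority 36) → {M:57, Z:36, A:5, K:4}
update M to priority 48 → {M:48, Z:36, A:5, K:4}
update A to priority 6 → {M:48, Z:36, A:6, K:4}
update Z to priority 24 → {M:48, Z:24, A:6, K:4}
add P (priority 53) → {P:53, M:48, Z:24, A:6, K:4}
add T (priority 15) → {P:53, M:48, Z:24, T:15, A:6, K:4}
add V (priority 59) → {V:59, P:53, M:48, Z:24, T:15, A:6, K:4}
dequeue → V; now {P:53, M:48, Z:24, T:15, A:6, K:4}
dequeue → P; now {M:48, Z:24, T:15, A:6, K:4}
dequeue → M; now {Z:24, T:15, A:6, K:4}
dequeue → Z; now {T:15, A:6, K:4}
dequeue → T; now {A:6, K:4}
add D (priority 35) → {D:35, A:6, K:4}
dequeue → D; now {A:6, K:4}
update K to priority 19 → {K:19, A:6}
update K to priority 11 → {K:11, A:6}
add E (priority 8) → {K:11, E:8, A:6}
add R (priority 44) → {R:44, K:11, E:8, A:6}

J, N, G, V, P, M, Z, T, D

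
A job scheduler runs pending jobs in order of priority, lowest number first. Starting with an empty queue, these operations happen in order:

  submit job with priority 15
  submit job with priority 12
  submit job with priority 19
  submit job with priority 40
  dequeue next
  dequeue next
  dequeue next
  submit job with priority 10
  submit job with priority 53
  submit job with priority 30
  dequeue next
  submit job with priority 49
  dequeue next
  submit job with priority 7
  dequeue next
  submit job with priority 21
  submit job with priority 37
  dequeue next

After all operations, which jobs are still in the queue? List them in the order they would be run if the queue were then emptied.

37 → 40 → 49 → 53

insert 15 → {15}
insert 12 → {12, 15}
insert 19 → {12, 15, 19}
insert 40 → {12, 15, 19, 40}
dequeue next → 12; now {15, 19, 40}
dequeue next → 15; now {19, 40}
dequeue next → 19; now {40}
insert 10 → {10, 40}
insert 53 → {10, 40, 53}
insert 30 → {10, 30, 40, 53}
dequeue next → 10; now {30, 40, 53}
insert 49 → {30, 40, 49, 53}
dequeue next → 30; now {40, 49, 53}
insert 7 → {7, 40, 49, 53}
dequeue next → 7; now {40, 49, 53}
insert 21 → {21, 40, 49, 53}
insert 37 → {21, 37, 40, 49, 53}
dequeue next → 21; now {37, 40, 49, 53}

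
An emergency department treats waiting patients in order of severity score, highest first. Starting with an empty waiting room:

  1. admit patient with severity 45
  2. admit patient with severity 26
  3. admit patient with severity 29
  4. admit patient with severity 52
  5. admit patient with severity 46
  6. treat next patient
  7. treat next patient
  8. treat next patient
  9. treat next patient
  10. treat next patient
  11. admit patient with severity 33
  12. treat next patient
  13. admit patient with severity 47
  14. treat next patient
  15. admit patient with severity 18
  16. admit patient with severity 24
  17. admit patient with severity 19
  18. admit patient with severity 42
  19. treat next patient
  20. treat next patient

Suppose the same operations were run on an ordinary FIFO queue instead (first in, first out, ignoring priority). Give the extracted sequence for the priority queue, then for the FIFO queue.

priority queue: 52 → 46 → 45 → 29 → 26 → 33 → 47 → 42 → 24; FIFO queue: 45 → 26 → 29 → 52 → 46 → 33 → 47 → 18 → 24

insert 45 → {45}
insert 26 → {45, 26}
insert 29 → {45, 29, 26}
insert 52 → {52, 45, 29, 26}
insert 46 → {52, 46, 45, 29, 26}
treat next patient → 52; now {46, 45, 29, 26}
treat next patient → 46; now {45, 29, 26}
treat next patient → 45; now {29, 26}
treat next patient → 29; now {26}
treat next patient → 26; now {}
insert 33 → {33}
treat next patient → 33; now {}
insert 47 → {47}
treat next patient → 47; now {}
insert 18 → {18}
insert 24 → {24, 18}
insert 19 → {24, 19, 18}
insert 42 → {42, 24, 19, 18}
treat next patient → 42; now {24, 19, 18}
treat next patient → 24; now {19, 18}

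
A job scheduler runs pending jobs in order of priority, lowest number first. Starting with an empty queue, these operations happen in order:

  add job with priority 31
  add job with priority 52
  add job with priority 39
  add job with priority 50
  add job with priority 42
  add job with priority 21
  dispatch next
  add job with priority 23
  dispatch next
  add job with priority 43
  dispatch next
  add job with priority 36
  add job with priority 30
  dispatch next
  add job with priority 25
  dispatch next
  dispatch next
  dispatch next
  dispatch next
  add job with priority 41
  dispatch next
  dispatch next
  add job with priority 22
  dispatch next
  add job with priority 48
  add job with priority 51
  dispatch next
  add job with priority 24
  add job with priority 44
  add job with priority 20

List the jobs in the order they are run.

21, 23, 31, 30, 25, 36, 39, 42, 41, 43, 22, 48

insert 31 → {31}
insert 52 → {31, 52}
insert 39 → {31, 39, 52}
insert 50 → {31, 39, 50, 52}
insert 42 → {31, 39, 42, 50, 52}
insert 21 → {21, 31, 39, 42, 50, 52}
dispatch next → 21; now {31, 39, 42, 50, 52}
insert 23 → {23, 31, 39, 42, 50, 52}
dispatch next → 23; now {31, 39, 42, 50, 52}
insert 43 → {31, 39, 42, 43, 50, 52}
dispatch next → 31; now {39, 42, 43, 50, 52}
insert 36 → {36, 39, 42, 43, 50, 52}
insert 30 → {30, 36, 39, 42, 43, 50, 52}
dispatch next → 30; now {36, 39, 42, 43, 50, 52}
insert 25 → {25, 36, 39, 42, 43, 50, 52}
dispatch next → 25; now {36, 39, 42, 43, 50, 52}
dispatch next → 36; now {39, 42, 43, 50, 52}
dispatch next → 39; now {42, 43, 50, 52}
dispatch next → 42; now {43, 50, 52}
insert 41 → {41, 43, 50, 52}
dispatch next → 41; now {43, 50, 52}
dispatch next → 43; now {50, 52}
insert 22 → {22, 50, 52}
dispatch next → 22; now {50, 52}
insert 48 → {48, 50, 52}
insert 51 → {48, 50, 51, 52}
dispatch next → 48; now {50, 51, 52}
insert 24 → {24, 50, 51, 52}
insert 44 → {24, 44, 50, 51, 52}
insert 20 → {20, 24, 44, 50, 51, 52}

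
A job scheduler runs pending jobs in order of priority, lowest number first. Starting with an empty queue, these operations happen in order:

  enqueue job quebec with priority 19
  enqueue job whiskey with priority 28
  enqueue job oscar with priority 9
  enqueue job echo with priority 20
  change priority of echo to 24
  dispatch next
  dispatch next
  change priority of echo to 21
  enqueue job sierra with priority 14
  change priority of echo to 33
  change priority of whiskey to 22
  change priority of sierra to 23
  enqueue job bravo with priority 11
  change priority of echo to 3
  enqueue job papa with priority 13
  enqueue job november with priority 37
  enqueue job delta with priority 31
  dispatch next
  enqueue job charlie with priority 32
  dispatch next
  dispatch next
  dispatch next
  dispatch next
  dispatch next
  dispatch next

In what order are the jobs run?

add quebec (priority 19) → {quebec:19}
add whiskey (priority 28) → {quebec:19, whiskey:28}
add oscar (priority 9) → {oscar:9, quebec:19, whiskey:28}
add echo (priority 20) → {oscar:9, quebec:19, echo:20, whiskey:28}
update echo to priority 24 → {oscar:9, quebec:19, echo:24, whiskey:28}
dispatch next → oscar; now {quebec:19, echo:24, whiskey:28}
dispatch next → quebec; now {echo:24, whiskey:28}
update echo to priority 21 → {echo:21, whiskey:28}
add sierra (priority 14) → {sierra:14, echo:21, whiskey:28}
update echo to priority 33 → {sierra:14, whiskey:28, echo:33}
update whiskey to priority 22 → {sierra:14, whiskey:22, echo:33}
update sierra to priority 23 → {whiskey:22, sierra:23, echo:33}
add bravo (priority 11) → {bravo:11, whiskey:22, sierra:23, echo:33}
update echo to priority 3 → {echo:3, bravo:11, whiskey:22, sierra:23}
add papa (priority 13) → {echo:3, bravo:11, papa:13, whiskey:22, sierra:23}
add november (priority 37) → {echo:3, bravo:11, papa:13, whiskey:22, sierra:23, november:37}
add delta (priority 31) → {echo:3, bravo:11, papa:13, whiskey:22, sierra:23, delta:31, november:37}
dispatch next → echo; now {bravo:11, papa:13, whiskey:22, sierra:23, delta:31, november:37}
add charlie (priority 32) → {bravo:11, papa:13, whiskey:22, sierra:23, delta:31, charlie:32, november:37}
dispatch next → bravo; now {papa:13, whiskey:22, sierra:23, delta:31, charlie:32, november:37}
dispatch next → papa; now {whiskey:22, sierra:23, delta:31, charlie:32, november:37}
dispatch next → whiskey; now {sierra:23, delta:31, charlie:32, november:37}
dispatch next → sierra; now {delta:31, charlie:32, november:37}
dispatch next → delta; now {charlie:32, november:37}
dispatch next → charlie; now {november:37}

oscar, quebec, echo, bravo, papa, whiskey, sierra, delta, charlie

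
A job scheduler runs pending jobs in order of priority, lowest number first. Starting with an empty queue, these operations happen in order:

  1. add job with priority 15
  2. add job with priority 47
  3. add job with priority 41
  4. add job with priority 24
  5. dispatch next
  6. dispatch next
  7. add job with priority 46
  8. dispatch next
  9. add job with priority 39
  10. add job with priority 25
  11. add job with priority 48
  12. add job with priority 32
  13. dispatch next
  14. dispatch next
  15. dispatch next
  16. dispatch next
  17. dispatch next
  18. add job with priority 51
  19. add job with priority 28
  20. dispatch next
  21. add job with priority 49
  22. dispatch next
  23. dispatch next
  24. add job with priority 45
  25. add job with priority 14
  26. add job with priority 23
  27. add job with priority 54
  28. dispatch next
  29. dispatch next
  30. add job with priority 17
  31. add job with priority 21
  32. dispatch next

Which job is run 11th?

insert 15 → {15}
insert 47 → {15, 47}
insert 41 → {15, 41, 47}
insert 24 → {15, 24, 41, 47}
dispatch next → 15; now {24, 41, 47}
dispatch next → 24; now {41, 47}
insert 46 → {41, 46, 47}
dispatch next → 41; now {46, 47}
insert 39 → {39, 46, 47}
insert 25 → {25, 39, 46, 47}
insert 48 → {25, 39, 46, 47, 48}
insert 32 → {25, 32, 39, 46, 47, 48}
dispatch next → 25; now {32, 39, 46, 47, 48}
dispatch next → 32; now {39, 46, 47, 48}
dispatch next → 39; now {46, 47, 48}
dispatch next → 46; now {47, 48}
dispatch next → 47; now {48}
insert 51 → {48, 51}
insert 28 → {28, 48, 51}
dispatch next → 28; now {48, 51}
insert 49 → {48, 49, 51}
dispatch next → 48; now {49, 51}
dispatch next → 49; now {51}
insert 45 → {45, 51}
insert 14 → {14, 45, 51}
insert 23 → {14, 23, 45, 51}
insert 54 → {14, 23, 45, 51, 54}
dispatch next → 14; now {23, 45, 51, 54}
dispatch next → 23; now {45, 51, 54}
insert 17 → {17, 45, 51, 54}
insert 21 → {17, 21, 45, 51, 54}
dispatch next → 17; now {21, 45, 51, 54}

49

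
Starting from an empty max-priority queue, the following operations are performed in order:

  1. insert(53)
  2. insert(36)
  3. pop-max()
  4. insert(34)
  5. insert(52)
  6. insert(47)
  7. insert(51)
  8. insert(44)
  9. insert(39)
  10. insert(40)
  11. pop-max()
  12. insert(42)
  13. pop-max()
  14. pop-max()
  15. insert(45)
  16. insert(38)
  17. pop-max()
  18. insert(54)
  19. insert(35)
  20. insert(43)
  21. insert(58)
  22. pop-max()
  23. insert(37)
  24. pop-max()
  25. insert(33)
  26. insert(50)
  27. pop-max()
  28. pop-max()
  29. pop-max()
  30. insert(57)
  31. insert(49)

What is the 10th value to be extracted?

insert 53 → {53}
insert 36 → {53, 36}
pop-max → 53; now {36}
insert 34 → {36, 34}
insert 52 → {52, 36, 34}
insert 47 → {52, 47, 36, 34}
insert 51 → {52, 51, 47, 36, 34}
insert 44 → {52, 51, 47, 44, 36, 34}
insert 39 → {52, 51, 47, 44, 39, 36, 34}
insert 40 → {52, 51, 47, 44, 40, 39, 36, 34}
pop-max → 52; now {51, 47, 44, 40, 39, 36, 34}
insert 42 → {51, 47, 44, 42, 40, 39, 36, 34}
pop-max → 51; now {47, 44, 42, 40, 39, 36, 34}
pop-max → 47; now {44, 42, 40, 39, 36, 34}
insert 45 → {45, 44, 42, 40, 39, 36, 34}
insert 38 → {45, 44, 42, 40, 39, 38, 36, 34}
pop-max → 45; now {44, 42, 40, 39, 38, 36, 34}
insert 54 → {54, 44, 42, 40, 39, 38, 36, 34}
insert 35 → {54, 44, 42, 40, 39, 38, 36, 35, 34}
insert 43 → {54, 44, 43, 42, 40, 39, 38, 36, 35, 34}
insert 58 → {58, 54, 44, 43, 42, 40, 39, 38, 36, 35, 34}
pop-max → 58; now {54, 44, 43, 42, 40, 39, 38, 36, 35, 34}
insert 37 → {54, 44, 43, 42, 40, 39, 38, 37, 36, 35, 34}
pop-max → 54; now {44, 43, 42, 40, 39, 38, 37, 36, 35, 34}
insert 33 → {44, 43, 42, 40, 39, 38, 37, 36, 35, 34, 33}
insert 50 → {50, 44, 43, 42, 40, 39, 38, 37, 36, 35, 34, 33}
pop-max → 50; now {44, 43, 42, 40, 39, 38, 37, 36, 35, 34, 33}
pop-max → 44; now {43, 42, 40, 39, 38, 37, 36, 35, 34, 33}
pop-max → 43; now {42, 40, 39, 38, 37, 36, 35, 34, 33}
insert 57 → {57, 42, 40, 39, 38, 37, 36, 35, 34, 33}
insert 49 → {57, 49, 42, 40, 39, 38, 37, 36, 35, 34, 33}

43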